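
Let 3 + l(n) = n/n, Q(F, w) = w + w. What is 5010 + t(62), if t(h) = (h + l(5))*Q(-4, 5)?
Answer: 5610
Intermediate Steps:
Q(F, w) = 2*w
l(n) = -2 (l(n) = -3 + n/n = -3 + 1 = -2)
t(h) = -20 + 10*h (t(h) = (h - 2)*(2*5) = (-2 + h)*10 = -20 + 10*h)
5010 + t(62) = 5010 + (-20 + 10*62) = 5010 + (-20 + 620) = 5010 + 600 = 5610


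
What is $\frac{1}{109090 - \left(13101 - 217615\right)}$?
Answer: $\frac{1}{313604} \approx 3.1887 \cdot 10^{-6}$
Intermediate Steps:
$\frac{1}{109090 - \left(13101 - 217615\right)} = \frac{1}{109090 - -204514} = \frac{1}{109090 + 204514} = \frac{1}{313604}$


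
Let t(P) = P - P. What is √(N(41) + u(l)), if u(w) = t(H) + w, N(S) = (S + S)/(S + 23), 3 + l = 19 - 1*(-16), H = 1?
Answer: √2130/8 ≈ 5.7690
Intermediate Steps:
l = 32 (l = -3 + (19 - 1*(-16)) = -3 + (19 + 16) = -3 + 35 = 32)
t(P) = 0
N(S) = 2*S/(23 + S) (N(S) = (2*S)/(23 + S) = 2*S/(23 + S))
u(w) = w (u(w) = 0 + w = w)
√(N(41) + u(l)) = √(2*41/(23 + 41) + 32) = √(2*41/64 + 32) = √(2*41*(1/64) + 32) = √(41/32 + 32) = √(1065/32) = √2130/8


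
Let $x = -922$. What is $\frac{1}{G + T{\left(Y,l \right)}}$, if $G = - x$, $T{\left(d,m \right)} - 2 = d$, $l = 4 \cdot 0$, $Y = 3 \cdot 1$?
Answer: $\frac{1}{927} \approx 0.0010787$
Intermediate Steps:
$Y = 3$
$l = 0$
$T{\left(d,m \right)} = 2 + d$
$G = 922$ ($G = \left(-1\right) \left(-922\right) = 922$)
$\frac{1}{G + T{\left(Y,l \right)}} = \frac{1}{922 + \left(2 + 3\right)} = \frac{1}{922 + 5} = \frac{1}{927}$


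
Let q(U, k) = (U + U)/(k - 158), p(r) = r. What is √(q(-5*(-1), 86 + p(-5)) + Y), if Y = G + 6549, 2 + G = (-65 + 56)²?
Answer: √39296642/77 ≈ 81.412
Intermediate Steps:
q(U, k) = 2*U/(-158 + k) (q(U, k) = (2*U)/(-158 + k) = 2*U/(-158 + k))
G = 79 (G = -2 + (-65 + 56)² = -2 + (-9)² = -2 + 81 = 79)
Y = 6628 (Y = 79 + 6549 = 6628)
√(q(-5*(-1), 86 + p(-5)) + Y) = √(2*(-5*(-1))/(-158 + (86 - 5)) + 6628) = √(2*5/(-158 + 81) + 6628) = √(2*5/(-77) + 6628) = √(2*5*(-1/77) + 6628) = √(-10/77 + 6628) = √(510346/77) = √39296642/77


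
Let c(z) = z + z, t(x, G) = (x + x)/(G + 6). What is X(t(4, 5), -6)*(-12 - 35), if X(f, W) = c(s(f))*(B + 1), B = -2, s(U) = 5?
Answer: 470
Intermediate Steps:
t(x, G) = 2*x/(6 + G) (t(x, G) = (2*x)/(6 + G) = 2*x/(6 + G))
c(z) = 2*z
X(f, W) = -10 (X(f, W) = (2*5)*(-2 + 1) = 10*(-1) = -10)
X(t(4, 5), -6)*(-12 - 35) = -10*(-12 - 35) = -10*(-47) = 470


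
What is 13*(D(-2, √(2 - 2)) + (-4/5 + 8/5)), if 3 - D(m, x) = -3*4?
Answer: 1027/5 ≈ 205.40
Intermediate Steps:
D(m, x) = 15 (D(m, x) = 3 - (-3)*4 = 3 - 1*(-12) = 3 + 12 = 15)
13*(D(-2, √(2 - 2)) + (-4/5 + 8/5)) = 13*(15 + (-4/5 + 8/5)) = 13*(15 + (-4*⅕ + 8*(⅕))) = 13*(15 + (-⅘ + 8/5)) = 13*(15 + ⅘) = 13*(79/5) = 1027/5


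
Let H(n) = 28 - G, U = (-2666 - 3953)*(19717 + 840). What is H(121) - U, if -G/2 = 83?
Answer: 136066977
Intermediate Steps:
G = -166 (G = -2*83 = -166)
U = -136066783 (U = -6619*20557 = -136066783)
H(n) = 194 (H(n) = 28 - 1*(-166) = 28 + 166 = 194)
H(121) - U = 194 - 1*(-136066783) = 194 + 136066783 = 136066977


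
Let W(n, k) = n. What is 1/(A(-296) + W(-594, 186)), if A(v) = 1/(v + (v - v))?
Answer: -296/175825 ≈ -0.0016835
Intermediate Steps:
A(v) = 1/v (A(v) = 1/(v + 0) = 1/v)
1/(A(-296) + W(-594, 186)) = 1/(1/(-296) - 594) = 1/(-1/296 - 594) = 1/(-175825/296) = -296/175825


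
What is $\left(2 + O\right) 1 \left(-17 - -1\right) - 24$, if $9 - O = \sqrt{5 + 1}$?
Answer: $-200 + 16 \sqrt{6} \approx -160.81$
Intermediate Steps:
$O = 9 - \sqrt{6}$ ($O = 9 - \sqrt{5 + 1} = 9 - \sqrt{6} \approx 6.5505$)
$\left(2 + O\right) 1 \left(-17 - -1\right) - 24 = \left(2 + \left(9 - \sqrt{6}\right)\right) 1 \left(-17 - -1\right) - 24 = \left(11 - \sqrt{6}\right) 1 \left(-17 + 1\right) - 24 = \left(11 - \sqrt{6}\right) \left(-16\right) - 24 = \left(-176 + 16 \sqrt{6}\right) - 24 = -200 + 16 \sqrt{6}$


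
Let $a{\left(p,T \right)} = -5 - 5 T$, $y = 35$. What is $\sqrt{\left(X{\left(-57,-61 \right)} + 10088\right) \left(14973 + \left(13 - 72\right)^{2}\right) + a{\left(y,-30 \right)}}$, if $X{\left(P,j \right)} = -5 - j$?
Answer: $\sqrt{187197521} \approx 13682.0$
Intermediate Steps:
$\sqrt{\left(X{\left(-57,-61 \right)} + 10088\right) \left(14973 + \left(13 - 72\right)^{2}\right) + a{\left(y,-30 \right)}} = \sqrt{\left(\left(-5 - -61\right) + 10088\right) \left(14973 + \left(13 - 72\right)^{2}\right) - -145} = \sqrt{\left(\left(-5 + 61\right) + 10088\right) \left(14973 + \left(-59\right)^{2}\right) + \left(-5 + 150\right)} = \sqrt{\left(56 + 10088\right) \left(14973 + 3481\right) + 145} = \sqrt{10144 \cdot 18454 + 145} = \sqrt{187197376 + 145} = \sqrt{187197521}$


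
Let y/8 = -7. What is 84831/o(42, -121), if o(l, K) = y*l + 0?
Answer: -28277/784 ≈ -36.068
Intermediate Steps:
y = -56 (y = 8*(-7) = -56)
o(l, K) = -56*l (o(l, K) = -56*l + 0 = -56*l)
84831/o(42, -121) = 84831/((-56*42)) = 84831/(-2352) = 84831*(-1/2352) = -28277/784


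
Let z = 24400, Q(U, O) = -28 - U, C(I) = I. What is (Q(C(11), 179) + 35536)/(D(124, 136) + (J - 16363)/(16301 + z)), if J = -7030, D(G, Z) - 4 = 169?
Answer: 1444763397/7017880 ≈ 205.87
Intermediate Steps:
D(G, Z) = 173 (D(G, Z) = 4 + 169 = 173)
(Q(C(11), 179) + 35536)/(D(124, 136) + (J - 16363)/(16301 + z)) = ((-28 - 1*11) + 35536)/(173 + (-7030 - 16363)/(16301 + 24400)) = ((-28 - 11) + 35536)/(173 - 23393/40701) = (-39 + 35536)/(173 - 23393*1/40701) = 35497/(173 - 23393/40701) = 35497/(7017880/40701) = 35497*(40701/7017880) = 1444763397/7017880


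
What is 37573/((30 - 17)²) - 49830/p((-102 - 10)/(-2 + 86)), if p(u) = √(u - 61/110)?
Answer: 37573/169 + 49830*I*√205590/623 ≈ 222.33 + 36266.0*I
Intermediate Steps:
p(u) = √(-61/110 + u) (p(u) = √(u - 61*1/110) = √(u - 61/110) = √(-61/110 + u))
37573/((30 - 17)²) - 49830/p((-102 - 10)/(-2 + 86)) = 37573/((30 - 17)²) - 49830*110/√(-6710 + 12100*((-102 - 10)/(-2 + 86))) = 37573/(13²) - 49830*110/√(-6710 + 12100*(-112/84)) = 37573/169 - 49830*110/√(-6710 + 12100*(-112*1/84)) = 37573*(1/169) - 49830*110/√(-6710 + 12100*(-4/3)) = 37573/169 - 49830*110/√(-6710 - 48400/3) = 37573/169 - 49830*(-I*√205590/623) = 37573/169 - (-49830)*I*√205590/623 = 37573/169 + 49830*I*√205590/623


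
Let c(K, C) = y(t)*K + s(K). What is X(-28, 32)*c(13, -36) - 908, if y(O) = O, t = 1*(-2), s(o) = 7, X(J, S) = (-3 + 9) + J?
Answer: -490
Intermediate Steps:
X(J, S) = 6 + J
t = -2
c(K, C) = 7 - 2*K (c(K, C) = -2*K + 7 = 7 - 2*K)
X(-28, 32)*c(13, -36) - 908 = (6 - 28)*(7 - 2*13) - 908 = -22*(7 - 26) - 908 = -22*(-19) - 908 = 418 - 908 = -490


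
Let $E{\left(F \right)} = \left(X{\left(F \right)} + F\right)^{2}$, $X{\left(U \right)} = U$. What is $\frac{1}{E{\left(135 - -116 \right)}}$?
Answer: $\frac{1}{252004} \approx 3.9682 \cdot 10^{-6}$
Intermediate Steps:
$E{\left(F \right)} = 4 F^{2}$ ($E{\left(F \right)} = \left(F + F\right)^{2} = \left(2 F\right)^{2} = 4 F^{2}$)
$\frac{1}{E{\left(135 - -116 \right)}} = \frac{1}{4 \left(135 - -116\right)^{2}} = \frac{1}{4 \left(135 + 116\right)^{2}} = \frac{1}{4 \cdot 251^{2}} = \frac{1}{4 \cdot 63001} = \frac{1}{252004}$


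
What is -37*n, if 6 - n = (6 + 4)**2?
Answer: 3478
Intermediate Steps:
n = -94 (n = 6 - (6 + 4)**2 = 6 - 1*10**2 = 6 - 1*100 = 6 - 100 = -94)
-37*n = -37*(-94) = 3478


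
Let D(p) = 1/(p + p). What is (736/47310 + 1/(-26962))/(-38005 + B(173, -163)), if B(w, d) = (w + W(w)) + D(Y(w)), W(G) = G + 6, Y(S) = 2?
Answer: -19796722/48028801906605 ≈ -4.1218e-7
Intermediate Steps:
D(p) = 1/(2*p)
W(G) = 6 + G
B(w, d) = 25/4 + 2*w (B(w, d) = (w + (6 + w)) + (½)/2 = (6 + 2*w) + (½)*(½) = (6 + 2*w) + ¼ = 25/4 + 2*w)
(736/47310 + 1/(-26962))/(-38005 + B(173, -163)) = (736/47310 + 1/(-26962))/(-38005 + (25/4 + 2*173)) = (736*(1/47310) - 1/26962)/(-38005 + (25/4 + 346)) = (368/23655 - 1/26962)/(-38005 + 1409/4) = 9898361/(637786110*(-150611/4)) = (9898361/637786110)*(-4/150611) = -19796722/48028801906605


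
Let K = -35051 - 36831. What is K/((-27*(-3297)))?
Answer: -71882/89019 ≈ -0.80749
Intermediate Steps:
K = -71882
K/((-27*(-3297))) = -71882/((-27*(-3297))) = -71882/89019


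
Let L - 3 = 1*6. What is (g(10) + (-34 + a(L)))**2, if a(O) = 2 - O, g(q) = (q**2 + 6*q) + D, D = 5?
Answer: 15376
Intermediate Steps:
L = 9 (L = 3 + 1*6 = 3 + 6 = 9)
g(q) = 5 + q**2 + 6*q (g(q) = (q**2 + 6*q) + 5 = 5 + q**2 + 6*q)
(g(10) + (-34 + a(L)))**2 = ((5 + 10**2 + 6*10) + (-34 + (2 - 1*9)))**2 = ((5 + 100 + 60) + (-34 + (2 - 9)))**2 = (165 + (-34 - 7))**2 = (165 - 41)**2 = 124**2 = 15376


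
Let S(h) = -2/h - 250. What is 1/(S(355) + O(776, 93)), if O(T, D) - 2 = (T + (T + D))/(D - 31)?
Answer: -22010/4874629 ≈ -0.0045152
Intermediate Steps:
O(T, D) = 2 + (D + 2*T)/(-31 + D) (O(T, D) = 2 + (T + (T + D))/(D - 31) = 2 + (T + (D + T))/(-31 + D) = 2 + (D + 2*T)/(-31 + D))
S(h) = -250 - 2/h
1/(S(355) + O(776, 93)) = 1/((-250 - 2/355) + (-62 + 2*776 + 3*93)/(-31 + 93)) = 1/((-250 - 2*1/355) + (-62 + 1552 + 279)/62) = 1/((-250 - 2/355) + (1/62)*1769) = 1/(-88752/355 + 1769/62) = 1/(-4874629/22010) = -22010/4874629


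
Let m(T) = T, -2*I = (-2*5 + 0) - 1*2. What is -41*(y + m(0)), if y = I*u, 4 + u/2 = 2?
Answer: 984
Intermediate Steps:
u = -4 (u = -8 + 2*2 = -8 + 4 = -4)
I = 6 (I = -((-2*5 + 0) - 1*2)/2 = -((-10 + 0) - 2)/2 = -(-10 - 2)/2 = -1/2*(-12) = 6)
y = -24 (y = 6*(-4) = -24)
-41*(y + m(0)) = -41*(-24 + 0) = -41*(-24) = 984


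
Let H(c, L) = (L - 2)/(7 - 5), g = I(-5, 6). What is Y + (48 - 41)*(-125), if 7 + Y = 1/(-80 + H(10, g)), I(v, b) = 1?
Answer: -142004/161 ≈ -882.01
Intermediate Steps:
g = 1
H(c, L) = -1 + L/2 (H(c, L) = (-2 + L)/2 = (-2 + L)*(1/2) = -1 + L/2)
Y = -1129/161 (Y = -7 + 1/(-80 + (-1 + (1/2)*1)) = -7 + 1/(-80 + (-1 + 1/2)) = -7 + 1/(-80 - 1/2) = -7 + 1/(-161/2) = -7 - 2/161 = -1129/161 ≈ -7.0124)
Y + (48 - 41)*(-125) = -1129/161 + (48 - 41)*(-125) = -1129/161 + 7*(-125) = -1129/161 - 875 = -142004/161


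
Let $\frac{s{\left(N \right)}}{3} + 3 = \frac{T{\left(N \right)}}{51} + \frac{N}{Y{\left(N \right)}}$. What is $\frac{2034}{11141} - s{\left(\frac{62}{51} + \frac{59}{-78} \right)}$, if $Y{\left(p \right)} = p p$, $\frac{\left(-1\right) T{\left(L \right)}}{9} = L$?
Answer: $\frac{3782690871}{1307218094} \approx 2.8937$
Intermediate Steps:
$T{\left(L \right)} = - 9 L$
$Y{\left(p \right)} = p^{2}$
$s{\left(N \right)} = -9 + \frac{3}{N} - \frac{9 N}{17}$ ($s{\left(N \right)} = -9 + 3 \left(\frac{\left(-9\right) N}{51} + \frac{N}{N^{2}}\right) = -9 + 3 \left(- 9 N \frac{1}{51} + \frac{N}{N^{2}}\right) = -9 + 3 \left(- \frac{3 N}{17} + \frac{1}{N}\right) = -9 + 3 \left(\frac{1}{N} - \frac{3 N}{17}\right) = -9 - \left(- \frac{3}{N} + \frac{9 N}{17}\right) = -9 + \frac{3}{N} - \frac{9 N}{17}$)
$\frac{2034}{11141} - s{\left(\frac{62}{51} + \frac{59}{-78} \right)} = \frac{2034}{11141} - \left(-9 + \frac{3}{\frac{62}{51} + \frac{59}{-78}} - \frac{9 \left(\frac{62}{51} + \frac{59}{-78}\right)}{17}\right) = 2034 \cdot \frac{1}{11141} - \left(-9 + \frac{3}{62 \cdot \frac{1}{51} + 59 \left(- \frac{1}{78}\right)} - \frac{9 \left(62 \cdot \frac{1}{51} + 59 \left(- \frac{1}{78}\right)\right)}{17}\right) = \frac{2034}{11141} - \left(-9 + \frac{3}{\frac{62}{51} - \frac{59}{78}} - \frac{9 \left(\frac{62}{51} - \frac{59}{78}\right)}{17}\right) = \frac{2034}{11141} - \left(-9 + \frac{3}{\frac{203}{442}} - \frac{1827}{7514}\right) = \frac{2034}{11141} - \left(-9 + 3 \cdot \frac{442}{203} - \frac{1827}{7514}\right) = \frac{2034}{11141} - \left(-9 + \frac{1326}{203} - \frac{1827}{7514}\right) = \frac{2034}{11141} - - \frac{4135395}{1525342} = \frac{2034}{11141} + \frac{4135395}{1525342} = \frac{3782690871}{1307218094}$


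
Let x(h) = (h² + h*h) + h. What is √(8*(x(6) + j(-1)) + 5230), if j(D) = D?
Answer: √5846 ≈ 76.459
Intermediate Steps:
x(h) = h + 2*h² (x(h) = (h² + h²) + h = 2*h² + h = h + 2*h²)
√(8*(x(6) + j(-1)) + 5230) = √(8*(6*(1 + 2*6) - 1) + 5230) = √(8*(6*(1 + 12) - 1) + 5230) = √(8*(6*13 - 1) + 5230) = √(8*(78 - 1) + 5230) = √(8*77 + 5230) = √(616 + 5230) = √5846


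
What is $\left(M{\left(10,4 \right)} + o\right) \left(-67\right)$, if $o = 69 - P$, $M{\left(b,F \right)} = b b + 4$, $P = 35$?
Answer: $-9246$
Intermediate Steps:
$M{\left(b,F \right)} = 4 + b^{2}$ ($M{\left(b,F \right)} = b^{2} + 4 = 4 + b^{2}$)
$o = 34$ ($o = 69 - 35 = 34$)
$\left(M{\left(10,4 \right)} + o\right) \left(-67\right) = \left(\left(4 + 10^{2}\right) + 34\right) \left(-67\right) = \left(\left(4 + 100\right) + 34\right) \left(-67\right) = \left(104 + 34\right) \left(-67\right) = 138 \left(-67\right) = -9246$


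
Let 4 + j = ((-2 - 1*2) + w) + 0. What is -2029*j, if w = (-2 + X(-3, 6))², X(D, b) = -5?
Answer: -83189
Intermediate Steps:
w = 49 (w = (-2 - 5)² = (-7)² = 49)
j = 41 (j = -4 + (((-2 - 1*2) + 49) + 0) = -4 + (((-2 - 2) + 49) + 0) = -4 + ((-4 + 49) + 0) = -4 + (45 + 0) = -4 + 45 = 41)
-2029*j = -2029*41 = -83189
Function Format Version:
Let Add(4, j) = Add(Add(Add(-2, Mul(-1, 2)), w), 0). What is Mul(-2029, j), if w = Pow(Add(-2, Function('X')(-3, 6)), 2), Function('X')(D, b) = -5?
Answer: -83189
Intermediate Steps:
w = 49 (w = Pow(Add(-2, -5), 2) = Pow(-7, 2) = 49)
j = 41 (j = Add(-4, Add(Add(Add(-2, Mul(-1, 2)), 49), 0)) = Add(-4, Add(Add(Add(-2, -2), 49), 0)) = Add(-4, Add(Add(-4, 49), 0)) = Add(-4, Add(45, 0)) = Add(-4, 45) = 41)
Mul(-2029, j) = Mul(-2029, 41) = -83189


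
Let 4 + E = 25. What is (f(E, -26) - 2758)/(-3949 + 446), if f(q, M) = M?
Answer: 2784/3503 ≈ 0.79475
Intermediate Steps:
E = 21 (E = -4 + 25 = 21)
(f(E, -26) - 2758)/(-3949 + 446) = (-26 - 2758)/(-3949 + 446) = -2784/(-3503) = -2784*(-1/3503) = 2784/3503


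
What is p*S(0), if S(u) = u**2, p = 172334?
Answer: 0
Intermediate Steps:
p*S(0) = 172334*0**2 = 172334*0 = 0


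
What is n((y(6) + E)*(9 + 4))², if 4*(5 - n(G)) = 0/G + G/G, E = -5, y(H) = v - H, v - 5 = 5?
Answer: 361/16 ≈ 22.563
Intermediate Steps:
v = 10 (v = 5 + 5 = 10)
y(H) = 10 - H
n(G) = 19/4 (n(G) = 5 - (0/G + G/G)/4 = 5 - (0 + 1)/4 = 5 - ¼*1 = 5 - ¼ = 19/4)
n((y(6) + E)*(9 + 4))² = (19/4)² = 361/16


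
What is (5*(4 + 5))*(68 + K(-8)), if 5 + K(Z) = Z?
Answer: 2475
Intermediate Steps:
K(Z) = -5 + Z
(5*(4 + 5))*(68 + K(-8)) = (5*(4 + 5))*(68 + (-5 - 8)) = (5*9)*(68 - 13) = 45*55 = 2475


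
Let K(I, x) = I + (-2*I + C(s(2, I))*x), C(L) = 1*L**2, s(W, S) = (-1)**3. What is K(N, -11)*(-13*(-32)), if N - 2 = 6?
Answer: -7904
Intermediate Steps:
N = 8 (N = 2 + 6 = 8)
s(W, S) = -1
C(L) = L**2
K(I, x) = x - I (K(I, x) = I + (-2*I + (-1)**2*x) = I + (-2*I + 1*x) = I + (-2*I + x) = I + (x - 2*I) = x - I)
K(N, -11)*(-13*(-32)) = (-11 - 1*8)*(-13*(-32)) = (-11 - 8)*416 = -19*416 = -7904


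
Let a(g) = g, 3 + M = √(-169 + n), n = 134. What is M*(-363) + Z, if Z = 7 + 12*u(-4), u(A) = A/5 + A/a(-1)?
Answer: 5672/5 - 363*I*√35 ≈ 1134.4 - 2147.5*I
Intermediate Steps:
M = -3 + I*√35 (M = -3 + √(-169 + 134) = -3 + √(-35) = -3 + I*√35 ≈ -3.0 + 5.9161*I)
u(A) = -4*A/5 (u(A) = A/5 + A/(-1) = A*(⅕) + A*(-1) = A/5 - A = -4*A/5)
Z = 227/5 (Z = 7 + 12*(-⅘*(-4)) = 7 + 12*(16/5) = 7 + 192/5 = 227/5 ≈ 45.400)
M*(-363) + Z = (-3 + I*√35)*(-363) + 227/5 = (1089 - 363*I*√35) + 227/5 = 5672/5 - 363*I*√35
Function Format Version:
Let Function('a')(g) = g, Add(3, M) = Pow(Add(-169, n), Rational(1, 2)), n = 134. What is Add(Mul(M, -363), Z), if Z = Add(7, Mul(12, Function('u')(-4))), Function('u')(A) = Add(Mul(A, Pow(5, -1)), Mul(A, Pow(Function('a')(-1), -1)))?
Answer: Add(Rational(5672, 5), Mul(-363, I, Pow(35, Rational(1, 2)))) ≈ Add(1134.4, Mul(-2147.5, I))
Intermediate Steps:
M = Add(-3, Mul(I, Pow(35, Rational(1, 2)))) (M = Add(-3, Pow(Add(-169, 134), Rational(1, 2))) = Add(-3, Pow(-35, Rational(1, 2))) = Add(-3, Mul(I, Pow(35, Rational(1, 2)))) ≈ Add(-3.0000, Mul(5.9161, I)))
Function('u')(A) = Mul(Rational(-4, 5), A) (Function('u')(A) = Add(Mul(A, Pow(5, -1)), Mul(A, Pow(-1, -1))) = Add(Mul(A, Rational(1, 5)), Mul(A, -1)) = Add(Mul(Rational(1, 5), A), Mul(-1, A)) = Mul(Rational(-4, 5), A))
Z = Rational(227, 5) (Z = Add(7, Mul(12, Mul(Rational(-4, 5), -4))) = Add(7, Mul(12, Rational(16, 5))) = Add(7, Rational(192, 5)) = Rational(227, 5) ≈ 45.400)
Add(Mul(M, -363), Z) = Add(Mul(Add(-3, Mul(I, Pow(35, Rational(1, 2)))), -363), Rational(227, 5)) = Add(Add(1089, Mul(-363, I, Pow(35, Rational(1, 2)))), Rational(227, 5)) = Add(Rational(5672, 5), Mul(-363, I, Pow(35, Rational(1, 2))))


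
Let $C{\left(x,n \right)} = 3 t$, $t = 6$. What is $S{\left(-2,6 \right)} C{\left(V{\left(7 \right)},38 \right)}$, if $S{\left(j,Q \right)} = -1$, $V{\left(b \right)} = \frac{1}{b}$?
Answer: $-18$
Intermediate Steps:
$C{\left(x,n \right)} = 18$ ($C{\left(x,n \right)} = 3 \cdot 6 = 18$)
$S{\left(-2,6 \right)} C{\left(V{\left(7 \right)},38 \right)} = \left(-1\right) 18 = -18$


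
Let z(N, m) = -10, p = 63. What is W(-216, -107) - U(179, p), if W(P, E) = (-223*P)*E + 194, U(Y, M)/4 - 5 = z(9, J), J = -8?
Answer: -5153762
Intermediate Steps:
U(Y, M) = -20 (U(Y, M) = 20 + 4*(-10) = 20 - 40 = -20)
W(P, E) = 194 - 223*E*P (W(P, E) = -223*E*P + 194 = 194 - 223*E*P)
W(-216, -107) - U(179, p) = (194 - 223*(-107)*(-216)) - 1*(-20) = (194 - 5153976) + 20 = -5153782 + 20 = -5153762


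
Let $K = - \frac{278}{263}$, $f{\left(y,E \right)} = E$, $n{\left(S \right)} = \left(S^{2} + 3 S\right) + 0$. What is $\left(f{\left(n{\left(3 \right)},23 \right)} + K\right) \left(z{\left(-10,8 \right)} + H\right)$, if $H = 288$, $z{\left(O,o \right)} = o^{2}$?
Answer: $\frac{2031392}{263} \approx 7723.9$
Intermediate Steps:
$n{\left(S \right)} = S^{2} + 3 S$
$K = - \frac{278}{263}$ ($K = \left(-278\right) \frac{1}{263} = - \frac{278}{263} \approx -1.057$)
$\left(f{\left(n{\left(3 \right)},23 \right)} + K\right) \left(z{\left(-10,8 \right)} + H\right) = \left(23 - \frac{278}{263}\right) \left(8^{2} + 288\right) = \frac{5771 \left(64 + 288\right)}{263} = \frac{5771}{263} \cdot 352 = \frac{2031392}{263}$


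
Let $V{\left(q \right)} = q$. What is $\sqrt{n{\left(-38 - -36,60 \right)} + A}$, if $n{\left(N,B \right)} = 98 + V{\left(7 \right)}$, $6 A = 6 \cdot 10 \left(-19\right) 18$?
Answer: $i \sqrt{3315} \approx 57.576 i$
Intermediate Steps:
$A = -3420$ ($A = \frac{6 \cdot 10 \left(-19\right) 18}{6} = \frac{60 \left(-19\right) 18}{6} = \frac{\left(-1140\right) 18}{6} = \frac{1}{6} \left(-20520\right) = -3420$)
$n{\left(N,B \right)} = 105$ ($n{\left(N,B \right)} = 98 + 7 = 105$)
$\sqrt{n{\left(-38 - -36,60 \right)} + A} = \sqrt{105 - 3420} = \sqrt{-3315} = i \sqrt{3315}$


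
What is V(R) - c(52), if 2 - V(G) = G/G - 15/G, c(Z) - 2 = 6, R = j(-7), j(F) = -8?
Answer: -71/8 ≈ -8.8750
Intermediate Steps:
R = -8
c(Z) = 8 (c(Z) = 2 + 6 = 8)
V(G) = 1 + 15/G (V(G) = 2 - (G/G - 15/G) = 2 - (1 - 15/G) = 2 + (-1 + 15/G) = 1 + 15/G)
V(R) - c(52) = (15 - 8)/(-8) - 1*8 = -⅛*7 - 8 = -7/8 - 8 = -71/8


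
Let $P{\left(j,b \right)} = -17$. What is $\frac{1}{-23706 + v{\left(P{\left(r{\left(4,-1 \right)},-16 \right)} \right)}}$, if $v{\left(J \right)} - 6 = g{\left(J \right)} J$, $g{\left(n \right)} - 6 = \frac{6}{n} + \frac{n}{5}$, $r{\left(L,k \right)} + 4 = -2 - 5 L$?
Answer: $- \frac{5}{118691} \approx -4.2126 \cdot 10^{-5}$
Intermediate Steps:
$r{\left(L,k \right)} = -6 - 5 L$ ($r{\left(L,k \right)} = -4 - \left(2 + 5 L\right) = -6 - 5 L$)
$g{\left(n \right)} = 6 + \frac{6}{n} + \frac{n}{5}$ ($g{\left(n \right)} = 6 + \left(\frac{6}{n} + \frac{n}{5}\right) = 6 + \frac{6}{n} + \frac{n}{5}$)
$v{\left(J \right)} = 6 + J \left(6 + \frac{6}{J} + \frac{J}{5}\right)$ ($v{\left(J \right)} = 6 + \left(6 + \frac{6}{J} + \frac{J}{5}\right) J = 6 + J \left(6 + \frac{6}{J} + \frac{J}{5}\right)$)
$\frac{1}{-23706 + v{\left(P{\left(r{\left(4,-1 \right)},-16 \right)} \right)}} = \frac{1}{-23706 + \left(12 + \frac{1}{5} \left(-17\right) \left(30 - 17\right)\right)} = \frac{1}{-23706 + \left(12 + \frac{1}{5} \left(-17\right) 13\right)} = \frac{1}{-23706 + \left(12 - \frac{221}{5}\right)} = \frac{1}{-23706 - \frac{161}{5}} = \frac{1}{- \frac{118691}{5}} = - \frac{5}{118691}$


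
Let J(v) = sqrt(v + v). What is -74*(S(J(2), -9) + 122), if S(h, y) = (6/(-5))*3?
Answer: -43808/5 ≈ -8761.6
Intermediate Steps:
J(v) = sqrt(2)*sqrt(v) (J(v) = sqrt(2*v) = sqrt(2)*sqrt(v))
S(h, y) = -18/5 (S(h, y) = (6*(-1/5))*3 = -6/5*3 = -18/5)
-74*(S(J(2), -9) + 122) = -74*(-18/5 + 122) = -74*592/5 = -43808/5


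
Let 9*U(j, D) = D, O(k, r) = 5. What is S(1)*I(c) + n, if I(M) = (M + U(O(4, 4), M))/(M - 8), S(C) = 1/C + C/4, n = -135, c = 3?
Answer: -815/6 ≈ -135.83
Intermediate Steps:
S(C) = 1/C + C/4 (S(C) = 1/C + C*(1/4) = 1/C + C/4)
U(j, D) = D/9
I(M) = 10*M/(9*(-8 + M)) (I(M) = (M + M/9)/(M - 8) = (10*M/9)/(-8 + M) = 10*M/(9*(-8 + M)))
S(1)*I(c) + n = (1/1 + (1/4)*1)*((10/9)*3/(-8 + 3)) - 135 = (1 + 1/4)*((10/9)*3/(-5)) - 135 = 5*((10/9)*3*(-1/5))/4 - 135 = (5/4)*(-2/3) - 135 = -5/6 - 135 = -815/6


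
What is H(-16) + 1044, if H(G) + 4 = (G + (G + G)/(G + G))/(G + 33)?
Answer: 17665/17 ≈ 1039.1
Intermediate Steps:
H(G) = -4 + (1 + G)/(33 + G) (H(G) = -4 + (G + (G + G)/(G + G))/(G + 33) = -4 + (G + (2*G)/((2*G)))/(33 + G) = -4 + (G + (2*G)*(1/(2*G)))/(33 + G) = -4 + (G + 1)/(33 + G) = -4 + (1 + G)/(33 + G))
H(-16) + 1044 = (-131 - 3*(-16))/(33 - 16) + 1044 = (-131 + 48)/17 + 1044 = (1/17)*(-83) + 1044 = -83/17 + 1044 = 17665/17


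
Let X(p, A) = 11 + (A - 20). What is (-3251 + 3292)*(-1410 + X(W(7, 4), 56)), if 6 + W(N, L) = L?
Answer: -55883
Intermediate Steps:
W(N, L) = -6 + L
X(p, A) = -9 + A (X(p, A) = 11 + (-20 + A) = -9 + A)
(-3251 + 3292)*(-1410 + X(W(7, 4), 56)) = (-3251 + 3292)*(-1410 + (-9 + 56)) = 41*(-1410 + 47) = 41*(-1363) = -55883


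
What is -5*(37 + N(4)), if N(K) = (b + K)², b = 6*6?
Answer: -8185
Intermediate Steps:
b = 36
N(K) = (36 + K)²
-5*(37 + N(4)) = -5*(37 + (36 + 4)²) = -5*(37 + 40²) = -5*(37 + 1600) = -5*1637 = -8185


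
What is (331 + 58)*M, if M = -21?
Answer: -8169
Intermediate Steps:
(331 + 58)*M = (331 + 58)*(-21) = 389*(-21) = -8169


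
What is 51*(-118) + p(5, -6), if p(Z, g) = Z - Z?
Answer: -6018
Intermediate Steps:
p(Z, g) = 0
51*(-118) + p(5, -6) = 51*(-118) + 0 = -6018 + 0 = -6018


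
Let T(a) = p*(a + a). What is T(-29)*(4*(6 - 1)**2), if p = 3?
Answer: -17400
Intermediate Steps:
T(a) = 6*a (T(a) = 3*(a + a) = 3*(2*a) = 6*a)
T(-29)*(4*(6 - 1)**2) = (6*(-29))*(4*(6 - 1)**2) = -696*5**2 = -696*25 = -174*100 = -17400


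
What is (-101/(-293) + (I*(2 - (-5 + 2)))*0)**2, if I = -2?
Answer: 10201/85849 ≈ 0.11882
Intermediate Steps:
(-101/(-293) + (I*(2 - (-5 + 2)))*0)**2 = (-101/(-293) - 2*(2 - (-5 + 2))*0)**2 = (-101*(-1/293) - 2*(2 - 1*(-3))*0)**2 = (101/293 - 2*(2 + 3)*0)**2 = (101/293 - 2*5*0)**2 = (101/293 - 10*0)**2 = (101/293 + 0)**2 = (101/293)**2 = 10201/85849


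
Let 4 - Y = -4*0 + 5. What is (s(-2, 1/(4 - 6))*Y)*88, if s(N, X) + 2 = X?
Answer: 220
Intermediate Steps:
s(N, X) = -2 + X
Y = -1 (Y = 4 - (-4*0 + 5) = 4 - (0 + 5) = 4 - 1*5 = 4 - 5 = -1)
(s(-2, 1/(4 - 6))*Y)*88 = ((-2 + 1/(4 - 6))*(-1))*88 = ((-2 + 1/(-2))*(-1))*88 = ((-2 - 1/2)*(-1))*88 = -5/2*(-1)*88 = (5/2)*88 = 220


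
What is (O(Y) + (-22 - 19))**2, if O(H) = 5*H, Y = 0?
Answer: 1681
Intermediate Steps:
(O(Y) + (-22 - 19))**2 = (5*0 + (-22 - 19))**2 = (0 - 41)**2 = (-41)**2 = 1681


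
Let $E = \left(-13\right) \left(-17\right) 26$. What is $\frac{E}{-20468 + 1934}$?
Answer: $- \frac{2873}{9267} \approx -0.31002$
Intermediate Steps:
$E = 5746$ ($E = 221 \cdot 26 = 5746$)
$\frac{E}{-20468 + 1934} = \frac{5746}{-20468 + 1934} = \frac{5746}{-18534} = 5746 \left(- \frac{1}{18534}\right) = - \frac{2873}{9267}$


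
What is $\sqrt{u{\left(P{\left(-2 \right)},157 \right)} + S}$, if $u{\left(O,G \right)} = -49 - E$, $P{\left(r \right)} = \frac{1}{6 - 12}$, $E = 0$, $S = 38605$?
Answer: $18 \sqrt{119} \approx 196.36$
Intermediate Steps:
$P{\left(r \right)} = - \frac{1}{6}$ ($P{\left(r \right)} = \frac{1}{-6} = - \frac{1}{6}$)
$u{\left(O,G \right)} = -49$ ($u{\left(O,G \right)} = -49 - 0 = -49 + 0 = -49$)
$\sqrt{u{\left(P{\left(-2 \right)},157 \right)} + S} = \sqrt{-49 + 38605} = \sqrt{38556} = 18 \sqrt{119}$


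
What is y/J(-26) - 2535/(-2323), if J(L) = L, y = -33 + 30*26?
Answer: -1669371/60398 ≈ -27.639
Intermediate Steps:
y = 747 (y = -33 + 780 = 747)
y/J(-26) - 2535/(-2323) = 747/(-26) - 2535/(-2323) = 747*(-1/26) - 2535*(-1/2323) = -747/26 + 2535/2323 = -1669371/60398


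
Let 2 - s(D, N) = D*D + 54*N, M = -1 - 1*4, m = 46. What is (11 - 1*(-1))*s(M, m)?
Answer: -30084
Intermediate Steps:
M = -5 (M = -1 - 4 = -5)
s(D, N) = 2 - D**2 - 54*N (s(D, N) = 2 - (D*D + 54*N) = 2 - (D**2 + 54*N) = 2 + (-D**2 - 54*N) = 2 - D**2 - 54*N)
(11 - 1*(-1))*s(M, m) = (11 - 1*(-1))*(2 - 1*(-5)**2 - 54*46) = (11 + 1)*(2 - 1*25 - 2484) = 12*(2 - 25 - 2484) = 12*(-2507) = -30084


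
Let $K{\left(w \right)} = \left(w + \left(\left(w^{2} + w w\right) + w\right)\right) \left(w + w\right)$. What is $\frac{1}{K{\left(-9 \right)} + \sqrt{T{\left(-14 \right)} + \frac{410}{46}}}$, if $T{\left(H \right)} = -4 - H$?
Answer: $- \frac{19872}{51508079} - \frac{\sqrt{10005}}{154524237} \approx -0.00038645$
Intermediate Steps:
$K{\left(w \right)} = 2 w \left(2 w + 2 w^{2}\right)$ ($K{\left(w \right)} = \left(w + \left(\left(w^{2} + w^{2}\right) + w\right)\right) 2 w = \left(w + \left(2 w^{2} + w\right)\right) 2 w = \left(w + \left(w + 2 w^{2}\right)\right) 2 w = \left(2 w + 2 w^{2}\right) 2 w = 2 w \left(2 w + 2 w^{2}\right)$)
$\frac{1}{K{\left(-9 \right)} + \sqrt{T{\left(-14 \right)} + \frac{410}{46}}} = \frac{1}{4 \left(-9\right)^{2} \left(1 - 9\right) + \sqrt{\left(-4 - -14\right) + \frac{410}{46}}} = \frac{1}{4 \cdot 81 \left(-8\right) + \sqrt{\left(-4 + 14\right) + 410 \cdot \frac{1}{46}}} = \frac{1}{-2592 + \sqrt{10 + \frac{205}{23}}} = \frac{1}{-2592 + \sqrt{\frac{435}{23}}} = \frac{1}{-2592 + \frac{\sqrt{10005}}{23}}$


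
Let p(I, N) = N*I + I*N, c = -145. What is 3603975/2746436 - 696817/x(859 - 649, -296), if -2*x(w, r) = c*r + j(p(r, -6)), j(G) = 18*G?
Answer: 3557967011/247865849 ≈ 14.354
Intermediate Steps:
p(I, N) = 2*I*N (p(I, N) = I*N + I*N = 2*I*N)
x(w, r) = 361*r/2 (x(w, r) = -(-145*r + 18*(2*r*(-6)))/2 = -(-145*r + 18*(-12*r))/2 = -(-145*r - 216*r)/2 = -(-361)*r/2 = 361*r/2)
3603975/2746436 - 696817/x(859 - 649, -296) = 3603975/2746436 - 696817/((361/2)*(-296)) = 3603975*(1/2746436) - 696817/(-53428) = 3603975/2746436 - 696817*(-1/53428) = 3603975/2746436 + 696817/53428 = 3557967011/247865849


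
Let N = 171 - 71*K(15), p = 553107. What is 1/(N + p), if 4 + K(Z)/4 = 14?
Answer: 1/550438 ≈ 1.8167e-6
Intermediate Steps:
K(Z) = 40 (K(Z) = -16 + 4*14 = -16 + 56 = 40)
N = -2669 (N = 171 - 71*40 = 171 - 2840 = -2669)
1/(N + p) = 1/(-2669 + 553107) = 1/550438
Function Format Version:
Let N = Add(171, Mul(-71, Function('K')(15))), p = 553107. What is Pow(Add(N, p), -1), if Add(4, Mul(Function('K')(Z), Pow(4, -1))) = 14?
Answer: Rational(1, 550438) ≈ 1.8167e-6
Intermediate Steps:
Function('K')(Z) = 40 (Function('K')(Z) = Add(-16, Mul(4, 14)) = Add(-16, 56) = 40)
N = -2669 (N = Add(171, Mul(-71, 40)) = Add(171, -2840) = -2669)
Pow(Add(N, p), -1) = Pow(Add(-2669, 553107), -1) = Pow(550438, -1) = Rational(1, 550438)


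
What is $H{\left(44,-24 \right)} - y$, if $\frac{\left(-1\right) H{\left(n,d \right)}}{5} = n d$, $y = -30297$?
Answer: $35577$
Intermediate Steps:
$H{\left(n,d \right)} = - 5 d n$ ($H{\left(n,d \right)} = - 5 n d = - 5 d n$)
$H{\left(44,-24 \right)} - y = \left(-5\right) \left(-24\right) 44 - -30297 = 5280 + 30297 = 35577$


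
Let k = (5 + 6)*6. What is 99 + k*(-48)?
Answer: -3069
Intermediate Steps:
k = 66 (k = 11*6 = 66)
99 + k*(-48) = 99 + 66*(-48) = 99 - 3168 = -3069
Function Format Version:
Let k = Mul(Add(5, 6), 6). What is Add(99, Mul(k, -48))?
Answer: -3069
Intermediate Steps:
k = 66 (k = Mul(11, 6) = 66)
Add(99, Mul(k, -48)) = Add(99, Mul(66, -48)) = Add(99, -3168) = -3069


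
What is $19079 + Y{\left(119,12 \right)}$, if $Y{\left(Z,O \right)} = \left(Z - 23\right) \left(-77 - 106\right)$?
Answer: $1511$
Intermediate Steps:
$Y{\left(Z,O \right)} = 4209 - 183 Z$ ($Y{\left(Z,O \right)} = \left(-23 + Z\right) \left(-183\right) = 4209 - 183 Z$)
$19079 + Y{\left(119,12 \right)} = 19079 + \left(4209 - 21777\right) = 19079 - 17568 = 1511$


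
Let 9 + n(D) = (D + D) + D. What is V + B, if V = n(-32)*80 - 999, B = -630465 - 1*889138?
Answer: -1529002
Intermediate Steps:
n(D) = -9 + 3*D (n(D) = -9 + ((D + D) + D) = -9 + (2*D + D) = -9 + 3*D)
B = -1519603 (B = -630465 - 889138 = -1519603)
V = -9399 (V = (-9 + 3*(-32))*80 - 999 = (-9 - 96)*80 - 999 = -105*80 - 999 = -8400 - 999 = -9399)
V + B = -9399 - 1519603 = -1529002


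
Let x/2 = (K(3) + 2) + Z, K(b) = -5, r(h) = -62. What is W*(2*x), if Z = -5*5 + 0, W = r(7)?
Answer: 6944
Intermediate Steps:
W = -62
Z = -25 (Z = -25 + 0 = -25)
x = -56 (x = 2*((-5 + 2) - 25) = 2*(-3 - 25) = 2*(-28) = -56)
W*(2*x) = -124*(-56) = -62*(-112) = 6944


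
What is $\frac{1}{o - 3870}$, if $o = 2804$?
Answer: $- \frac{1}{1066} \approx -0.00093809$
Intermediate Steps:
$\frac{1}{o - 3870} = \frac{1}{2804 - 3870} = \frac{1}{-1066} = - \frac{1}{1066}$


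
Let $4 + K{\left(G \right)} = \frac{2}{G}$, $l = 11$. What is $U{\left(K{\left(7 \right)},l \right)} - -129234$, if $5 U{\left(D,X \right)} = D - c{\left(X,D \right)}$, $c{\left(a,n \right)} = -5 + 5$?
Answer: $\frac{4523164}{35} \approx 1.2923 \cdot 10^{5}$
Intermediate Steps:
$c{\left(a,n \right)} = 0$
$K{\left(G \right)} = -4 + \frac{2}{G}$
$U{\left(D,X \right)} = \frac{D}{5}$ ($U{\left(D,X \right)} = \frac{D - 0}{5} = \frac{D + 0}{5} = \frac{D}{5}$)
$U{\left(K{\left(7 \right)},l \right)} - -129234 = \frac{-4 + \frac{2}{7}}{5} - -129234 = \frac{-4 + 2 \cdot \frac{1}{7}}{5} + 129234 = \frac{-4 + \frac{2}{7}}{5} + 129234 = \frac{1}{5} \left(- \frac{26}{7}\right) + 129234 = - \frac{26}{35} + 129234 = \frac{4523164}{35}$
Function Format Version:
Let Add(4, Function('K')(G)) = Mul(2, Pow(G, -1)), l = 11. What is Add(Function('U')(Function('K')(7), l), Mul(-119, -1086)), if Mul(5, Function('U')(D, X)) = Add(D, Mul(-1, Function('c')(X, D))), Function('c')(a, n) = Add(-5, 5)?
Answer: Rational(4523164, 35) ≈ 1.2923e+5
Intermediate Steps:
Function('c')(a, n) = 0
Function('K')(G) = Add(-4, Mul(2, Pow(G, -1)))
Function('U')(D, X) = Mul(Rational(1, 5), D) (Function('U')(D, X) = Mul(Rational(1, 5), Add(D, Mul(-1, 0))) = Mul(Rational(1, 5), Add(D, 0)) = Mul(Rational(1, 5), D))
Add(Function('U')(Function('K')(7), l), Mul(-119, -1086)) = Add(Mul(Rational(1, 5), Add(-4, Mul(2, Pow(7, -1)))), Mul(-119, -1086)) = Add(Mul(Rational(1, 5), Add(-4, Mul(2, Rational(1, 7)))), 129234) = Add(Mul(Rational(1, 5), Add(-4, Rational(2, 7))), 129234) = Add(Mul(Rational(1, 5), Rational(-26, 7)), 129234) = Add(Rational(-26, 35), 129234) = Rational(4523164, 35)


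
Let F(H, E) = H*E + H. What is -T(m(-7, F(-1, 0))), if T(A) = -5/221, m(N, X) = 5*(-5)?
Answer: 5/221 ≈ 0.022624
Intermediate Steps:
F(H, E) = H + E*H (F(H, E) = E*H + H = H + E*H)
m(N, X) = -25
T(A) = -5/221 (T(A) = -5*1/221 = -5/221)
-T(m(-7, F(-1, 0))) = -1*(-5/221) = 5/221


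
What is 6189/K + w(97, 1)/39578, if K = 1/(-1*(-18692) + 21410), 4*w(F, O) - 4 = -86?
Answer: 19645828801327/79156 ≈ 2.4819e+8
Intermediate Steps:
w(F, O) = -41/2 (w(F, O) = 1 + (1/4)*(-86) = 1 - 43/2 = -41/2)
K = 1/40102 (K = 1/(18692 + 21410) = 1/40102 ≈ 2.4936e-5)
6189/K + w(97, 1)/39578 = 6189/(1/40102) - 41/2/39578 = 6189*40102 - 41/2*1/39578 = 248191278 - 41/79156 = 19645828801327/79156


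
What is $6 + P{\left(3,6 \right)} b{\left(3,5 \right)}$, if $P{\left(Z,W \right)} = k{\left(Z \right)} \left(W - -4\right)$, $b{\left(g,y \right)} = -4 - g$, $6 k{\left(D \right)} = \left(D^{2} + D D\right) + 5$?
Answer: $- \frac{787}{3} \approx -262.33$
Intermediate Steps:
$k{\left(D \right)} = \frac{5}{6} + \frac{D^{2}}{3}$ ($k{\left(D \right)} = \frac{\left(D^{2} + D D\right) + 5}{6} = \frac{\left(D^{2} + D^{2}\right) + 5}{6} = \frac{2 D^{2} + 5}{6} = \frac{5 + 2 D^{2}}{6} = \frac{5}{6} + \frac{D^{2}}{3}$)
$P{\left(Z,W \right)} = \left(4 + W\right) \left(\frac{5}{6} + \frac{Z^{2}}{3}\right)$ ($P{\left(Z,W \right)} = \left(\frac{5}{6} + \frac{Z^{2}}{3}\right) \left(W - -4\right) = \left(\frac{5}{6} + \frac{Z^{2}}{3}\right) \left(W + 4\right) = \left(\frac{5}{6} + \frac{Z^{2}}{3}\right) \left(4 + W\right) = \left(4 + W\right) \left(\frac{5}{6} + \frac{Z^{2}}{3}\right)$)
$6 + P{\left(3,6 \right)} b{\left(3,5 \right)} = 6 + \frac{\left(4 + 6\right) \left(5 + 2 \cdot 3^{2}\right)}{6} \left(-4 - 3\right) = 6 + \frac{1}{6} \cdot 10 \left(5 + 2 \cdot 9\right) \left(-4 - 3\right) = 6 + \frac{1}{6} \cdot 10 \left(5 + 18\right) \left(-7\right) = 6 + \frac{1}{6} \cdot 10 \cdot 23 \left(-7\right) = 6 + \frac{115}{3} \left(-7\right) = 6 - \frac{805}{3} = - \frac{787}{3}$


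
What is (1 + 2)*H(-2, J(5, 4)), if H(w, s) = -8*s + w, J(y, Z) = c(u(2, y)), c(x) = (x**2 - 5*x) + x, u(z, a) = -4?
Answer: -774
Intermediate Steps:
c(x) = x**2 - 4*x
J(y, Z) = 32 (J(y, Z) = -4*(-4 - 4) = -4*(-8) = 32)
H(w, s) = w - 8*s
(1 + 2)*H(-2, J(5, 4)) = (1 + 2)*(-2 - 8*32) = 3*(-2 - 256) = 3*(-258) = -774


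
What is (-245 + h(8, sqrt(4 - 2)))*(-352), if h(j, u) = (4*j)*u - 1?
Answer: 86592 - 11264*sqrt(2) ≈ 70662.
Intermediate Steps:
h(j, u) = -1 + 4*j*u (h(j, u) = 4*j*u - 1 = -1 + 4*j*u)
(-245 + h(8, sqrt(4 - 2)))*(-352) = (-245 + (-1 + 4*8*sqrt(4 - 2)))*(-352) = (-245 + (-1 + 4*8*sqrt(2)))*(-352) = (-245 + (-1 + 32*sqrt(2)))*(-352) = (-246 + 32*sqrt(2))*(-352) = 86592 - 11264*sqrt(2)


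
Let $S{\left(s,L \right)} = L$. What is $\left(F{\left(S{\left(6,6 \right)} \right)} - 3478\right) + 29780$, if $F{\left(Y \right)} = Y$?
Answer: $26308$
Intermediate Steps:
$\left(F{\left(S{\left(6,6 \right)} \right)} - 3478\right) + 29780 = \left(6 - 3478\right) + 29780 = -3472 + 29780 = 26308$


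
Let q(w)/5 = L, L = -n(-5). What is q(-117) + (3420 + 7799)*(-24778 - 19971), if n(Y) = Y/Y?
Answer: -502039036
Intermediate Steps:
n(Y) = 1
L = -1 (L = -1*1 = -1)
q(w) = -5 (q(w) = 5*(-1) = -5)
q(-117) + (3420 + 7799)*(-24778 - 19971) = -5 + (3420 + 7799)*(-24778 - 19971) = -5 + 11219*(-44749) = -5 - 502039031 = -502039036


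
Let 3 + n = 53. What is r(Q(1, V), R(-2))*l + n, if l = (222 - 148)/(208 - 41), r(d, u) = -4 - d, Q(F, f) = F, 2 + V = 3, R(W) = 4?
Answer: 7980/167 ≈ 47.784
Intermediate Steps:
n = 50 (n = -3 + 53 = 50)
V = 1 (V = -2 + 3 = 1)
l = 74/167 ≈ 0.44311
r(Q(1, V), R(-2))*l + n = (-4 - 1*1)*(74/167) + 50 = (-4 - 1)*(74/167) + 50 = -5*74/167 + 50 = -370/167 + 50 = 7980/167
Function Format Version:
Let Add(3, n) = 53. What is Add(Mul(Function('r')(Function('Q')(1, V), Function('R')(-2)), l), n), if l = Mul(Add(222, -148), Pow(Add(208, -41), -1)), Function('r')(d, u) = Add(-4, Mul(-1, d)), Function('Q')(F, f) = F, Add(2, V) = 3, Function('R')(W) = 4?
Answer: Rational(7980, 167) ≈ 47.784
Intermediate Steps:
n = 50 (n = Add(-3, 53) = 50)
V = 1 (V = Add(-2, 3) = 1)
l = Rational(74, 167) (l = Mul(74, Pow(167, -1)) = Mul(74, Rational(1, 167)) = Rational(74, 167) ≈ 0.44311)
Add(Mul(Function('r')(Function('Q')(1, V), Function('R')(-2)), l), n) = Add(Mul(Add(-4, Mul(-1, 1)), Rational(74, 167)), 50) = Add(Mul(Add(-4, -1), Rational(74, 167)), 50) = Add(Mul(-5, Rational(74, 167)), 50) = Add(Rational(-370, 167), 50) = Rational(7980, 167)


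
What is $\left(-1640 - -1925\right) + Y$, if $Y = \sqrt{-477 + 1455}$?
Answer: $285 + \sqrt{978} \approx 316.27$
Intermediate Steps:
$Y = \sqrt{978} \approx 31.273$
$\left(-1640 - -1925\right) + Y = \left(-1640 - -1925\right) + \sqrt{978} = \left(-1640 + 1925\right) + \sqrt{978} = 285 + \sqrt{978}$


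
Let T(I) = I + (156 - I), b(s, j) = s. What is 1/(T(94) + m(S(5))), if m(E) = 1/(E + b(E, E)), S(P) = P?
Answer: 10/1561 ≈ 0.0064062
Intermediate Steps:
T(I) = 156
m(E) = 1/(2*E) (m(E) = 1/(E + E) = 1/(2*E))
1/(T(94) + m(S(5))) = 1/(156 + (1/2)/5) = 1/(156 + (1/2)*(1/5)) = 1/(156 + 1/10) = 1/(1561/10) = 10/1561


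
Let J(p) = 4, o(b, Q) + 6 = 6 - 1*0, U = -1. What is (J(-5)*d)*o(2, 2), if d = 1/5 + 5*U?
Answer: 0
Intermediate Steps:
o(b, Q) = 0 (o(b, Q) = -6 + (6 - 1*0) = -6 + (6 + 0) = -6 + 6 = 0)
d = -24/5 (d = 1/5 + 5*(-1) = ⅕ - 5 = -24/5 ≈ -4.8000)
(J(-5)*d)*o(2, 2) = (4*(-24/5))*0 = -96/5*0 = 0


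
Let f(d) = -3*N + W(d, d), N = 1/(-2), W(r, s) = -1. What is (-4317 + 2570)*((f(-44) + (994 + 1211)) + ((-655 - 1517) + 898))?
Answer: -3254661/2 ≈ -1.6273e+6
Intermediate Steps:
N = -½ ≈ -0.50000
f(d) = ½ (f(d) = -3*(-½) - 1 = 3/2 - 1 = ½)
(-4317 + 2570)*((f(-44) + (994 + 1211)) + ((-655 - 1517) + 898)) = (-4317 + 2570)*((½ + (994 + 1211)) + ((-655 - 1517) + 898)) = -1747*((½ + 2205) + (-2172 + 898)) = -1747*(4411/2 - 1274) = -1747*1863/2 = -3254661/2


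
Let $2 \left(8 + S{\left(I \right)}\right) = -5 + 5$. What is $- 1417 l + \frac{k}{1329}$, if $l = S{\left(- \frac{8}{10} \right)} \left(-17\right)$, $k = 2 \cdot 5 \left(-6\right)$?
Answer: $- \frac{85371436}{443} \approx -1.9271 \cdot 10^{5}$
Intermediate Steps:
$S{\left(I \right)} = -8$ ($S{\left(I \right)} = -8 + \frac{-5 + 5}{2} = -8 + \frac{1}{2} \cdot 0 = -8 + 0 = -8$)
$k = -60$ ($k = 10 \left(-6\right) = -60$)
$l = 136$ ($l = \left(-8\right) \left(-17\right) = 136$)
$- 1417 l + \frac{k}{1329} = \left(-1417\right) 136 - \frac{60}{1329} = -192712 - \frac{20}{443} = - \frac{85371436}{443}$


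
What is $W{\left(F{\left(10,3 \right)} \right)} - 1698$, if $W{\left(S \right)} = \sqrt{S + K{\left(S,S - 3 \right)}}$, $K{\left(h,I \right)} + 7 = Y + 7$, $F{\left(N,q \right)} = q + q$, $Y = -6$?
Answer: $-1698$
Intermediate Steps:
$F{\left(N,q \right)} = 2 q$
$K{\left(h,I \right)} = -6$ ($K{\left(h,I \right)} = -7 + \left(-6 + 7\right) = -7 + 1 = -6$)
$W{\left(S \right)} = \sqrt{-6 + S}$ ($W{\left(S \right)} = \sqrt{S - 6} = \sqrt{-6 + S}$)
$W{\left(F{\left(10,3 \right)} \right)} - 1698 = \sqrt{-6 + 2 \cdot 3} - 1698 = \sqrt{-6 + 6} - 1698 = \sqrt{0} - 1698 = 0 - 1698 = -1698$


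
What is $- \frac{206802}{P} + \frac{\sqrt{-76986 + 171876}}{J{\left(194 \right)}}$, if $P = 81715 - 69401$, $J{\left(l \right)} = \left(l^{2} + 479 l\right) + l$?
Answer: $- \frac{103401}{6157} + \frac{\sqrt{94890}}{130756} \approx -16.792$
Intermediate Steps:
$J{\left(l \right)} = l^{2} + 480 l$
$P = 12314$
$- \frac{206802}{P} + \frac{\sqrt{-76986 + 171876}}{J{\left(194 \right)}} = - \frac{206802}{12314} + \frac{\sqrt{-76986 + 171876}}{194 \left(480 + 194\right)} = \left(-206802\right) \frac{1}{12314} + \frac{\sqrt{94890}}{194 \cdot 674} = - \frac{103401}{6157} + \frac{\sqrt{94890}}{130756}$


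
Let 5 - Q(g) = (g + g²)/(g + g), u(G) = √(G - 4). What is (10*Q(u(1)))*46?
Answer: 2070 - 230*I*√3 ≈ 2070.0 - 398.37*I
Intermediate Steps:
u(G) = √(-4 + G)
Q(g) = 5 - (g + g²)/(2*g) (Q(g) = 5 - (g + g²)/(g + g) = 5 - (g + g²)/(2*g))
(10*Q(u(1)))*46 = (10*(9/2 - √(-4 + 1)/2))*46 = (10*(9/2 - I*√3/2))*46 = (45 - 5*I*√3)*46 = 2070 - 230*I*√3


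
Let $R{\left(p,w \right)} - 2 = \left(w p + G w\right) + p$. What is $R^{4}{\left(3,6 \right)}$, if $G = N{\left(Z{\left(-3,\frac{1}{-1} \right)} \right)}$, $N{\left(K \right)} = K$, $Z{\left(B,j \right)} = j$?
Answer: $83521$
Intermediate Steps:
$G = -1$ ($G = \frac{1}{-1} = -1$)
$R{\left(p,w \right)} = 2 + p - w + p w$ ($R{\left(p,w \right)} = 2 + \left(\left(w p - w\right) + p\right) = 2 + \left(\left(p w - w\right) + p\right) = 2 + \left(\left(- w + p w\right) + p\right) = 2 + \left(p - w + p w\right) = 2 + p - w + p w$)
$R^{4}{\left(3,6 \right)} = \left(2 + 3 - 6 + 3 \cdot 6\right)^{4} = \left(2 + 3 - 6 + 18\right)^{4} = 17^{4} = 83521$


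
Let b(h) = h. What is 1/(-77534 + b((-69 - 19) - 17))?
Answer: -1/77639 ≈ -1.2880e-5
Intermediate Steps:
1/(-77534 + b((-69 - 19) - 17)) = 1/(-77534 + ((-69 - 19) - 17)) = 1/(-77534 + (-88 - 17)) = 1/(-77534 - 105) = 1/(-77639) = -1/77639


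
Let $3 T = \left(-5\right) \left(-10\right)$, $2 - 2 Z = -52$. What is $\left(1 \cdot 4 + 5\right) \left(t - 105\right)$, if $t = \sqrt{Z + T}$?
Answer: $-945 + 3 \sqrt{393} \approx -885.53$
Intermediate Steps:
$Z = 27$ ($Z = 1 - -26 = 1 + 26 = 27$)
$T = \frac{50}{3}$ ($T = \frac{\left(-5\right) \left(-10\right)}{3} = \frac{1}{3} \cdot 50 = \frac{50}{3} \approx 16.667$)
$t = \frac{\sqrt{393}}{3}$ ($t = \sqrt{27 + \frac{50}{3}} = \sqrt{\frac{131}{3}} = \frac{\sqrt{393}}{3} \approx 6.6081$)
$\left(1 \cdot 4 + 5\right) \left(t - 105\right) = \left(1 \cdot 4 + 5\right) \left(\frac{\sqrt{393}}{3} - 105\right) = \left(4 + 5\right) \left(-105 + \frac{\sqrt{393}}{3}\right) = 9 \left(-105 + \frac{\sqrt{393}}{3}\right) = -945 + 3 \sqrt{393}$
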